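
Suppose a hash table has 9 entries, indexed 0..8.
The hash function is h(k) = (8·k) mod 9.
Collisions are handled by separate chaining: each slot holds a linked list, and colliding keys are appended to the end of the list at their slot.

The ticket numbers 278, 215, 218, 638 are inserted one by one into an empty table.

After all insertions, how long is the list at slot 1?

3

Insert 278: h=1, bucket 1 empty -> new chain.
Insert 215: h=1, bucket 1 nonempty -> append to chain.
Insert 218: h=7, bucket 7 empty -> new chain.
Insert 638: h=1, bucket 1 nonempty -> append to chain.
Final buckets:
0: ∅
1: 278 -> 215 -> 638
2: ∅
3: ∅
4: ∅
5: ∅
6: ∅
7: 218
8: ∅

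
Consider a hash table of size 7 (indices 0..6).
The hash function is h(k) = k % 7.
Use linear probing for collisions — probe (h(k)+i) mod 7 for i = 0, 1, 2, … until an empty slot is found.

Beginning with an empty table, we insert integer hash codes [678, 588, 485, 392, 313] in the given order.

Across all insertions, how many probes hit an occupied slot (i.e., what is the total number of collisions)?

1

Insert 678: h=6, slot 6 empty -> index 6.
Insert 588: h=0, slot 0 empty -> index 0.
Insert 485: h=2, slot 2 empty -> index 2.
Insert 392: h=0, slot 0 occupied -> index 1.
Insert 313: h=5, slot 5 empty -> index 5.
Table: [588, 392, 485, ∅, ∅, 313, 678]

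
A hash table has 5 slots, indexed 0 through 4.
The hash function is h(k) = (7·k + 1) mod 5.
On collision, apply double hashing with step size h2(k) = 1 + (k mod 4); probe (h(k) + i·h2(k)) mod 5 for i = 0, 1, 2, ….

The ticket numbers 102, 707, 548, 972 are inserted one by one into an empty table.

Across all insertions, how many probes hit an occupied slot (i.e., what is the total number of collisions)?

2

102 hashes to 0; slot 0 is free → place at 0.
707 hashes to 0, h2=4; 0 taken → place at 4.
548 hashes to 2; slot 2 is free → place at 2.
972 hashes to 0, h2=1; 0 taken → place at 1.
Table: [102, 972, 548, ., 707]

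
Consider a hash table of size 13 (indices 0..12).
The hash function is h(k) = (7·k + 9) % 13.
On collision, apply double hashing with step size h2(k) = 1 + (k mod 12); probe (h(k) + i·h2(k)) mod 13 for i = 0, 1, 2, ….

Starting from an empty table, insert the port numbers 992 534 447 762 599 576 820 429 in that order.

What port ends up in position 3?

534

992 hashes to 11; slot 11 is free => place at 11.
534 hashes to 3; slot 3 is free => place at 3.
447 hashes to 5; slot 5 is free => place at 5.
762 hashes to 0; slot 0 is free => place at 0.
599 hashes to 3, h2=12; 3 taken => place at 2.
576 hashes to 11, h2=1; 11 taken => place at 12.
820 hashes to 3, h2=5; 3 taken => place at 8.
429 hashes to 9; slot 9 is free => place at 9.
Table: [762, ∅, 599, 534, ∅, 447, ∅, ∅, 820, 429, ∅, 992, 576]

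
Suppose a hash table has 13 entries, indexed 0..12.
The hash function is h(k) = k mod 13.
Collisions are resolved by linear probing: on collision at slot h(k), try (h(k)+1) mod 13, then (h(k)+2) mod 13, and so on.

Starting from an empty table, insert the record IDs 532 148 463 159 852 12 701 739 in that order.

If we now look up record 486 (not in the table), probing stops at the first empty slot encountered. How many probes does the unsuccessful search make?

2

Insert 532: h=12, slot 12 empty → index 12.
Insert 148: h=5, slot 5 empty → index 5.
Insert 463: h=8, slot 8 empty → index 8.
Insert 159: h=3, slot 3 empty → index 3.
Insert 852: h=7, slot 7 empty → index 7.
Insert 12: h=12, slot 12 occupied → index 0.
Insert 701: h=12, slots 12,0 occupied → index 1.
Insert 739: h=11, slot 11 empty → index 11.
Table: [12, 701, —, 159, —, 148, —, 852, 463, —, —, 739, 532]
Lookup 486: h=5, probe 5,6 → slot 6 empty, not found.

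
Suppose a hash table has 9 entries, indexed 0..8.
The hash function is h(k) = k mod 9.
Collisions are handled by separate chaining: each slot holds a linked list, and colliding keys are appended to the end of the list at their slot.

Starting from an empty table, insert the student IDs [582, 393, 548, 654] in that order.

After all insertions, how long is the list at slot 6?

Insert 582: h=6, bucket 6 empty -> new chain.
Insert 393: h=6, bucket 6 nonempty -> append to chain.
Insert 548: h=8, bucket 8 empty -> new chain.
Insert 654: h=6, bucket 6 nonempty -> append to chain.
Final buckets:
0: .
1: .
2: .
3: .
4: .
5: .
6: 582 -> 393 -> 654
7: .
8: 548

3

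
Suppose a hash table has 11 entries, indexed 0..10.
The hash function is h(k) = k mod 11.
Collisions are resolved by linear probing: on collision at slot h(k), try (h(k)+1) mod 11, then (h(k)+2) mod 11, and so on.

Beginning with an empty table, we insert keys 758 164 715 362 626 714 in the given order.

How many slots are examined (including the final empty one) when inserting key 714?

758 hashes to 10; slot 10 is free -> place at 10.
164 hashes to 10; 10 taken -> place at 0.
715 hashes to 0; 0 taken -> place at 1.
362 hashes to 10; 10,0,1 taken -> place at 2.
626 hashes to 10; 10,0,1,2 taken -> place at 3.
714 hashes to 10; 10,0,1,2,3 taken -> place at 4.
Table: [164, 715, 362, 626, 714, ., ., ., ., ., 758]

6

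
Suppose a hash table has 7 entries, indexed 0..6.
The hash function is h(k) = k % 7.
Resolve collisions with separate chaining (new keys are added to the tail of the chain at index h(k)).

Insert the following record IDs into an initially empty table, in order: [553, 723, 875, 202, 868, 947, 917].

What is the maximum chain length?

4

553 -> bucket 0
723 -> bucket 2
875 -> bucket 0 (collision)
202 -> bucket 6
868 -> bucket 0 (collision)
947 -> bucket 2 (collision)
917 -> bucket 0 (collision)
Final buckets:
0: 553 -> 875 -> 868 -> 917
1: -
2: 723 -> 947
3: -
4: -
5: -
6: 202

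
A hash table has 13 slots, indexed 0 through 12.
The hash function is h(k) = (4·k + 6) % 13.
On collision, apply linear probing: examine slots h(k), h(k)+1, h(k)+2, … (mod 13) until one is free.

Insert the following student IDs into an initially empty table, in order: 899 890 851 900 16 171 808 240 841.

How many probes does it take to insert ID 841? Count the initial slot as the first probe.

7

Insert 899: h=1, slot 1 empty -> index 1.
Insert 890: h=4, slot 4 empty -> index 4.
Insert 851: h=4, slot 4 occupied -> index 5.
Insert 900: h=5, slot 5 occupied -> index 6.
Insert 16: h=5, slots 5,6 occupied -> index 7.
Insert 171: h=1, slot 1 occupied -> index 2.
Insert 808: h=1, slots 1,2 occupied -> index 3.
Insert 240: h=4, slots 4,5,6,7 occupied -> index 8.
Insert 841: h=3, slots 3,4,5,6,7,8 occupied -> index 9.
Table: [—, 899, 171, 808, 890, 851, 900, 16, 240, 841, —, —, —]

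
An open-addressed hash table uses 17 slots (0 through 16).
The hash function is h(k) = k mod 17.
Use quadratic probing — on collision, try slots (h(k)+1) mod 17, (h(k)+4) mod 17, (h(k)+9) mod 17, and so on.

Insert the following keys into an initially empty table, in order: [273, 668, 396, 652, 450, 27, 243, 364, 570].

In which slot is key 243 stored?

9

Insert 273: h=1, slot 1 empty -> index 1.
Insert 668: h=5, slot 5 empty -> index 5.
Insert 396: h=5, slot 5 occupied -> index 6.
Insert 652: h=6, slot 6 occupied -> index 7.
Insert 450: h=8, slot 8 empty -> index 8.
Insert 27: h=10, slot 10 empty -> index 10.
Insert 243: h=5, slots 5,6 occupied -> index 9.
Insert 364: h=7, slots 7,8 occupied -> index 11.
Insert 570: h=9, slots 9,10 occupied -> index 13.
Table: [., 273, ., ., ., 668, 396, 652, 450, 243, 27, 364, ., 570, ., ., .]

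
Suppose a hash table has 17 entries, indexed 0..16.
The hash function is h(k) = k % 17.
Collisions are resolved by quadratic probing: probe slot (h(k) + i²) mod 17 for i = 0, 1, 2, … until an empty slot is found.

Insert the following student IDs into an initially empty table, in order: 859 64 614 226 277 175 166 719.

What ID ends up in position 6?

277

859 hashes to 9; slot 9 is free → place at 9.
64 hashes to 13; slot 13 is free → place at 13.
614 hashes to 2; slot 2 is free → place at 2.
226 hashes to 5; slot 5 is free → place at 5.
277 hashes to 5; 5 taken → place at 6.
175 hashes to 5; 5,6,9 taken → place at 14.
166 hashes to 13; 13,14 taken → place at 0.
719 hashes to 5; 5,6,9,14 taken → place at 4.
Table: [166, _, 614, _, 719, 226, 277, _, _, 859, _, _, _, 64, 175, _, _]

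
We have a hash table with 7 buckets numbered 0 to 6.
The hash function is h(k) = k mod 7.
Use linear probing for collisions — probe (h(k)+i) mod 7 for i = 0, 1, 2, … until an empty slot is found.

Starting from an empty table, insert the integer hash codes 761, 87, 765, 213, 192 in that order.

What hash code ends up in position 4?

761: h=5 => slot 5
87: h=3 => slot 3
765: h=2 => slot 2
213: h=3, probe 3,4 => slot 4
192: h=3, probe 3,4,5,6 => slot 6
Table: [∅, ∅, 765, 87, 213, 761, 192]

213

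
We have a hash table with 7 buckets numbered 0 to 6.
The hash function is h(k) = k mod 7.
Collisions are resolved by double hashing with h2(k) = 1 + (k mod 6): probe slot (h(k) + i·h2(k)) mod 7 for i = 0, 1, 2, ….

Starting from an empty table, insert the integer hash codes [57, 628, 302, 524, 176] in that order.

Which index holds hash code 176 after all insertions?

57 hashes to 1; slot 1 is free -> place at 1.
628 hashes to 5; slot 5 is free -> place at 5.
302 hashes to 1, h2=3; 1 taken -> place at 4.
524 hashes to 6; slot 6 is free -> place at 6.
176 hashes to 1, h2=3; 1,4 taken -> place at 0.
Table: [176, 57, -, -, 302, 628, 524]

0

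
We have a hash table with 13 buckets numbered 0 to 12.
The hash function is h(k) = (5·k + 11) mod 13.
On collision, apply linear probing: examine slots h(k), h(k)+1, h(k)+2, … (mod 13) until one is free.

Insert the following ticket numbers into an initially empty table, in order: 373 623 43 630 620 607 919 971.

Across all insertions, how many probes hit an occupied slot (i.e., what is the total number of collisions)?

18

373: h=4 -> slot 4
623: h=6 -> slot 6
43: h=5 -> slot 5
630: h=2 -> slot 2
620: h=4, probe 4,5,6,7 -> slot 7
607: h=4, probe 4,5,6,7,8 -> slot 8
919: h=4, probe 4,5,6,7,8,9 -> slot 9
971: h=4, probe 4,5,6,7,8,9,10 -> slot 10
Table: [∅, ∅, 630, ∅, 373, 43, 623, 620, 607, 919, 971, ∅, ∅]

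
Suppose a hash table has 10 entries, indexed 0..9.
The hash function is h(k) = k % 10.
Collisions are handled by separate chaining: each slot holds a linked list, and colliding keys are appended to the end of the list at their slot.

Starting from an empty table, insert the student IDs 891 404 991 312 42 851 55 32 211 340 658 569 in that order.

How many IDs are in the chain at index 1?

891 -> bucket 1
404 -> bucket 4
991 -> bucket 1 (collision)
312 -> bucket 2
42 -> bucket 2 (collision)
851 -> bucket 1 (collision)
55 -> bucket 5
32 -> bucket 2 (collision)
211 -> bucket 1 (collision)
340 -> bucket 0
658 -> bucket 8
569 -> bucket 9
Final buckets:
0: 340
1: 891 -> 991 -> 851 -> 211
2: 312 -> 42 -> 32
3: .
4: 404
5: 55
6: .
7: .
8: 658
9: 569

4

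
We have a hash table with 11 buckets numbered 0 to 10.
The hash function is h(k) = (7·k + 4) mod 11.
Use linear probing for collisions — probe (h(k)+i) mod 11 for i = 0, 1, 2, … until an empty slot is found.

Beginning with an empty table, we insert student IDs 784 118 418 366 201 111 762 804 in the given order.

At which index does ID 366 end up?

6

784: h=3 -> slot 3
118: h=5 -> slot 5
418: h=4 -> slot 4
366: h=3, probe 3,4,5,6 -> slot 6
201: h=3, probe 3,4,5,6,7 -> slot 7
111: h=0 -> slot 0
762: h=3, probe 3,4,5,6,7,8 -> slot 8
804: h=0, probe 0,1 -> slot 1
Table: [111, 804, _, 784, 418, 118, 366, 201, 762, _, _]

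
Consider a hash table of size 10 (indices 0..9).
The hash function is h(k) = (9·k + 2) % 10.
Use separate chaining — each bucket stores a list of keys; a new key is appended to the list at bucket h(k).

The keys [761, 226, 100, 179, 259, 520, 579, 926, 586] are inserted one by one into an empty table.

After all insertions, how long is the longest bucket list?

3

761 → bucket 1
226 → bucket 6
100 → bucket 2
179 → bucket 3
259 → bucket 3 (collision)
520 → bucket 2 (collision)
579 → bucket 3 (collision)
926 → bucket 6 (collision)
586 → bucket 6 (collision)
Final buckets:
0: -
1: 761
2: 100 -> 520
3: 179 -> 259 -> 579
4: -
5: -
6: 226 -> 926 -> 586
7: -
8: -
9: -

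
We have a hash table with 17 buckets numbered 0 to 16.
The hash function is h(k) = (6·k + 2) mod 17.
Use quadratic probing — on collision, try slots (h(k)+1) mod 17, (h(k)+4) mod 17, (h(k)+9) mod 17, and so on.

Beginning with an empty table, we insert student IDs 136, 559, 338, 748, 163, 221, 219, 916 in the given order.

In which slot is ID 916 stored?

136 hashes to 2; slot 2 is free → place at 2.
559 hashes to 7; slot 7 is free → place at 7.
338 hashes to 7; 7 taken → place at 8.
748 hashes to 2; 2 taken → place at 3.
163 hashes to 11; slot 11 is free → place at 11.
221 hashes to 2; 2,3 taken → place at 6.
219 hashes to 7; 7,8,11 taken → place at 16.
916 hashes to 7; 7,8,11,16,6 taken → place at 15.
Table: [_, _, 136, 748, _, _, 221, 559, 338, _, _, 163, _, _, _, 916, 219]

15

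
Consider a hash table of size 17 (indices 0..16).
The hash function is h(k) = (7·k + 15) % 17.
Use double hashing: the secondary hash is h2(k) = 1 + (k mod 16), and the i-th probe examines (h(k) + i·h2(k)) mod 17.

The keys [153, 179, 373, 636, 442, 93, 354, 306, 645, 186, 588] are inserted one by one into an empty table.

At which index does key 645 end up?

14

153: h=15 => slot 15
179: h=10 => slot 10
373: h=8 => slot 8
636: h=13 => slot 13
442: h=15, h2=11, probe 15,9 => slot 9
93: h=3 => slot 3
354: h=11 => slot 11
306: h=15, h2=3, probe 15,1 => slot 1
645: h=8, h2=6, probe 8,14 => slot 14
186: h=8, h2=11, probe 8,2 => slot 2
588: h=0 => slot 0
Table: [588, 306, 186, 93, —, —, —, —, 373, 442, 179, 354, —, 636, 645, 153, —]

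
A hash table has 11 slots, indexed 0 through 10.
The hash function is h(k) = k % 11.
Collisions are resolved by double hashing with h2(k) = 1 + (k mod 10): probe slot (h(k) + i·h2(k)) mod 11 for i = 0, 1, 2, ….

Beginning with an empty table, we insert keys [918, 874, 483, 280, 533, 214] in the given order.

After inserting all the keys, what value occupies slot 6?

280

918 hashes to 5; slot 5 is free -> place at 5.
874 hashes to 5, h2=5; 5 taken -> place at 10.
483 hashes to 10, h2=4; 10 taken -> place at 3.
280 hashes to 5, h2=1; 5 taken -> place at 6.
533 hashes to 5, h2=4; 5 taken -> place at 9.
214 hashes to 5, h2=5; 5,10 taken -> place at 4.
Table: [—, —, —, 483, 214, 918, 280, —, —, 533, 874]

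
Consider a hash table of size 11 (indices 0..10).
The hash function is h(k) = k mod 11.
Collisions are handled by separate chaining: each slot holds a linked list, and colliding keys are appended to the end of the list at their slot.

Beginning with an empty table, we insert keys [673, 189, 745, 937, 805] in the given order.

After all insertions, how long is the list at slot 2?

Insert 673: h=2, bucket 2 empty → new chain.
Insert 189: h=2, bucket 2 nonempty → append to chain.
Insert 745: h=8, bucket 8 empty → new chain.
Insert 937: h=2, bucket 2 nonempty → append to chain.
Insert 805: h=2, bucket 2 nonempty → append to chain.
Final buckets:
0: .
1: .
2: 673 -> 189 -> 937 -> 805
3: .
4: .
5: .
6: .
7: .
8: 745
9: .
10: .

4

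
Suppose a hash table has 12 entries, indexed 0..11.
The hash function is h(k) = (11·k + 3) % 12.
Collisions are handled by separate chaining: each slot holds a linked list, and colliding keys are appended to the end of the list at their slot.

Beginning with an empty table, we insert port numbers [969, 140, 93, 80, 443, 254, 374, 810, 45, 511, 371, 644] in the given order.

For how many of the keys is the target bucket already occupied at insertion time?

6

969 → bucket 6
140 → bucket 7
93 → bucket 6 (collision)
80 → bucket 7 (collision)
443 → bucket 4
254 → bucket 1
374 → bucket 1 (collision)
810 → bucket 9
45 → bucket 6 (collision)
511 → bucket 8
371 → bucket 4 (collision)
644 → bucket 7 (collision)
Final buckets:
0: ∅
1: 254 -> 374
2: ∅
3: ∅
4: 443 -> 371
5: ∅
6: 969 -> 93 -> 45
7: 140 -> 80 -> 644
8: 511
9: 810
10: ∅
11: ∅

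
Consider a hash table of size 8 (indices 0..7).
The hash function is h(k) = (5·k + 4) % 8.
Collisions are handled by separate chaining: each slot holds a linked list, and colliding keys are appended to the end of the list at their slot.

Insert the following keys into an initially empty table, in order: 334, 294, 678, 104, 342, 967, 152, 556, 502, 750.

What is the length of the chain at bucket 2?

6

Insert 334: h=2, bucket 2 empty -> new chain.
Insert 294: h=2, bucket 2 nonempty -> append to chain.
Insert 678: h=2, bucket 2 nonempty -> append to chain.
Insert 104: h=4, bucket 4 empty -> new chain.
Insert 342: h=2, bucket 2 nonempty -> append to chain.
Insert 967: h=7, bucket 7 empty -> new chain.
Insert 152: h=4, bucket 4 nonempty -> append to chain.
Insert 556: h=0, bucket 0 empty -> new chain.
Insert 502: h=2, bucket 2 nonempty -> append to chain.
Insert 750: h=2, bucket 2 nonempty -> append to chain.
Final buckets:
0: 556
1: _
2: 334 -> 294 -> 678 -> 342 -> 502 -> 750
3: _
4: 104 -> 152
5: _
6: _
7: 967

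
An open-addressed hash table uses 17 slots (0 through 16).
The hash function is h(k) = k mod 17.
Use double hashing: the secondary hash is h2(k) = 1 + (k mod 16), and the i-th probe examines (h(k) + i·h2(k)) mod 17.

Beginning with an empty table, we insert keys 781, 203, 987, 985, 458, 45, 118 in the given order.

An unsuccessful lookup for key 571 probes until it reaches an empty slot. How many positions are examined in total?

781 hashes to 16; slot 16 is free => place at 16.
203 hashes to 16, h2=12; 16 taken => place at 11.
987 hashes to 1; slot 1 is free => place at 1.
985 hashes to 16, h2=10; 16 taken => place at 9.
458 hashes to 16, h2=11; 16 taken => place at 10.
45 hashes to 11, h2=14; 11 taken => place at 8.
118 hashes to 16, h2=7; 16 taken => place at 6.
Table: [., 987, ., ., ., ., 118, ., 45, 985, 458, 203, ., ., ., ., 781]
Lookup 571: h=10, h2=12, probe 10,5 → slot 5 empty, not found.

2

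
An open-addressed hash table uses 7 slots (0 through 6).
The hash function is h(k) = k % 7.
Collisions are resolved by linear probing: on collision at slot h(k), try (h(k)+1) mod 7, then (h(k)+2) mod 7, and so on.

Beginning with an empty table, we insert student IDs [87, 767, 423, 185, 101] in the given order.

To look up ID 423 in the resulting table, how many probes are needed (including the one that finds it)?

3

Insert 87: h=3, slot 3 empty => index 3.
Insert 767: h=4, slot 4 empty => index 4.
Insert 423: h=3, slots 3,4 occupied => index 5.
Insert 185: h=3, slots 3,4,5 occupied => index 6.
Insert 101: h=3, slots 3,4,5,6 occupied => index 0.
Table: [101, —, —, 87, 767, 423, 185]
Lookup 423: h=3, probe 3,4,5 → found at 5.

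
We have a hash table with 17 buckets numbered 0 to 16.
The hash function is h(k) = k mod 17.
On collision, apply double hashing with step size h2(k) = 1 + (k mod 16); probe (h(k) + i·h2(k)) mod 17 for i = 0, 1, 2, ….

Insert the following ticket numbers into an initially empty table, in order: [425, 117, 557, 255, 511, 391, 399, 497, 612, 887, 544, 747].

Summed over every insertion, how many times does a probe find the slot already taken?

7

425: h=0 => slot 0
117: h=15 => slot 15
557: h=13 => slot 13
255: h=0, h2=16, probe 0,16 => slot 16
511: h=1 => slot 1
391: h=0, h2=8, probe 0,8 => slot 8
399: h=8, h2=16, probe 8,7 => slot 7
497: h=4 => slot 4
612: h=0, h2=5, probe 0,5 => slot 5
887: h=3 => slot 3
544: h=0, h2=1, probe 0,1,2 => slot 2
747: h=16, h2=12, probe 16,11 => slot 11
Table: [425, 511, 544, 887, 497, 612, ∅, 399, 391, ∅, ∅, 747, ∅, 557, ∅, 117, 255]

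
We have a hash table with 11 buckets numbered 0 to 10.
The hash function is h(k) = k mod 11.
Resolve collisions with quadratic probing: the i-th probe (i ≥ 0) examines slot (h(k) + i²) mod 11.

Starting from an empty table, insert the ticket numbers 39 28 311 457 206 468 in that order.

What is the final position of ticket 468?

4

Insert 39: h=6, slot 6 empty => index 6.
Insert 28: h=6, slot 6 occupied => index 7.
Insert 311: h=3, slot 3 empty => index 3.
Insert 457: h=6, slots 6,7 occupied => index 10.
Insert 206: h=8, slot 8 empty => index 8.
Insert 468: h=6, slots 6,7,10 occupied => index 4.
Table: [∅, ∅, ∅, 311, 468, ∅, 39, 28, 206, ∅, 457]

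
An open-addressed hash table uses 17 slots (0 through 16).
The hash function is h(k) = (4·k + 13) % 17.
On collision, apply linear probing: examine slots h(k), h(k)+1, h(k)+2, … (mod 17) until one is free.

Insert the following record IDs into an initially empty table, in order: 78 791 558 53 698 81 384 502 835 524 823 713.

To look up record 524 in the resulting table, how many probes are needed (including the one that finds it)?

6

78: h=2 → slot 2
791: h=15 → slot 15
558: h=1 → slot 1
53: h=4 → slot 4
698: h=0 → slot 0
81: h=14 → slot 14
384: h=2, probe 2,3 → slot 3
502: h=15, probe 15,16 → slot 16
835: h=4, probe 4,5 → slot 5
524: h=1, probe 1,2,3,4,5,6 → slot 6
823: h=7 → slot 7
713: h=9 → slot 9
Table: [698, 558, 78, 384, 53, 835, 524, 823, -, 713, -, -, -, -, 81, 791, 502]
Lookup 524: h=1, probe 1,2,3,4,5,6 → found at 6.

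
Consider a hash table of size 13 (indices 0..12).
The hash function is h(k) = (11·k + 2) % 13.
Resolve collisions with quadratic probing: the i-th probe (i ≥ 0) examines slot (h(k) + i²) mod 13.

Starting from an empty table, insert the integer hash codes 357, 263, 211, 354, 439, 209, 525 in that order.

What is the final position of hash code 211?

10

357 hashes to 3; slot 3 is free -> place at 3.
263 hashes to 9; slot 9 is free -> place at 9.
211 hashes to 9; 9 taken -> place at 10.
354 hashes to 9; 9,10 taken -> place at 0.
439 hashes to 8; slot 8 is free -> place at 8.
209 hashes to 0; 0 taken -> place at 1.
525 hashes to 5; slot 5 is free -> place at 5.
Table: [354, 209, ., 357, ., 525, ., ., 439, 263, 211, ., .]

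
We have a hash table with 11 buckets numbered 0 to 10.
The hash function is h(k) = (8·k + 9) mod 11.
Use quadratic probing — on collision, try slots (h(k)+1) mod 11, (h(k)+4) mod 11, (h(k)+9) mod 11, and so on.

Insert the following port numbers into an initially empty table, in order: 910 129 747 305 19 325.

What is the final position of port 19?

5

Insert 910: h=7, slot 7 empty => index 7.
Insert 129: h=7, slot 7 occupied => index 8.
Insert 747: h=1, slot 1 empty => index 1.
Insert 305: h=7, slots 7,8 occupied => index 0.
Insert 19: h=7, slots 7,8,0 occupied => index 5.
Insert 325: h=2, slot 2 empty => index 2.
Table: [305, 747, 325, -, -, 19, -, 910, 129, -, -]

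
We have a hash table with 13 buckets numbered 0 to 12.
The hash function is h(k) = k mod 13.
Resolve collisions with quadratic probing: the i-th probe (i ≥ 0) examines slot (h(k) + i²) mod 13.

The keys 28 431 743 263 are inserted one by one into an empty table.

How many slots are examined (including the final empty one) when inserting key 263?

2

28 hashes to 2; slot 2 is free -> place at 2.
431 hashes to 2; 2 taken -> place at 3.
743 hashes to 2; 2,3 taken -> place at 6.
263 hashes to 3; 3 taken -> place at 4.
Table: [∅, ∅, 28, 431, 263, ∅, 743, ∅, ∅, ∅, ∅, ∅, ∅]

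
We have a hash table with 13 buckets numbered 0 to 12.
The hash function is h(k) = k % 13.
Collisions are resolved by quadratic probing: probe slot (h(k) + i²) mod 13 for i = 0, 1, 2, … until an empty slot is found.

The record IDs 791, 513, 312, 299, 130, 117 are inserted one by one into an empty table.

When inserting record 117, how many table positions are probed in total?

4

791: h=11 => slot 11
513: h=6 => slot 6
312: h=0 => slot 0
299: h=0, probe 0,1 => slot 1
130: h=0, probe 0,1,4 => slot 4
117: h=0, probe 0,1,4,9 => slot 9
Table: [312, 299, —, —, 130, —, 513, —, —, 117, —, 791, —]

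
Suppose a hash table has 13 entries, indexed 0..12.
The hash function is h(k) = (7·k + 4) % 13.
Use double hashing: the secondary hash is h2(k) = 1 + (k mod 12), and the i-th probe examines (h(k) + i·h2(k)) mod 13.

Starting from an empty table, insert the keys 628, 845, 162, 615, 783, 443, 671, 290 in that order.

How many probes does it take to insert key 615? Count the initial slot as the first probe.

2

Insert 628: h=6, slot 6 empty -> index 6.
Insert 845: h=4, slot 4 empty -> index 4.
Insert 162: h=7, slot 7 empty -> index 7.
Insert 615: h=6, h2=4, slot 6 occupied -> index 10.
Insert 783: h=12, slot 12 empty -> index 12.
Insert 443: h=11, slot 11 empty -> index 11.
Insert 671: h=8, slot 8 empty -> index 8.
Insert 290: h=6, h2=3, slot 6 occupied -> index 9.
Table: [_, _, _, _, 845, _, 628, 162, 671, 290, 615, 443, 783]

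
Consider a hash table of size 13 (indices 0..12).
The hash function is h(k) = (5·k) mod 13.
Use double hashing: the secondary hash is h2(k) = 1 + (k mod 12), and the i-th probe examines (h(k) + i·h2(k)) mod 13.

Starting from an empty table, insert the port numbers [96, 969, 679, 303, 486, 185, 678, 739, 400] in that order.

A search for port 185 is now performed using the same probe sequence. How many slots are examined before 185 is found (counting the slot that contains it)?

2

Insert 96: h=12, slot 12 empty => index 12.
Insert 969: h=9, slot 9 empty => index 9.
Insert 679: h=2, slot 2 empty => index 2.
Insert 303: h=7, slot 7 empty => index 7.
Insert 486: h=12, h2=7, slot 12 occupied => index 6.
Insert 185: h=2, h2=6, slot 2 occupied => index 8.
Insert 678: h=10, slot 10 empty => index 10.
Insert 739: h=3, slot 3 empty => index 3.
Insert 400: h=11, slot 11 empty => index 11.
Table: [-, -, 679, 739, -, -, 486, 303, 185, 969, 678, 400, 96]
Lookup 185: h=2, h2=6, probe 2,8 → found at 8.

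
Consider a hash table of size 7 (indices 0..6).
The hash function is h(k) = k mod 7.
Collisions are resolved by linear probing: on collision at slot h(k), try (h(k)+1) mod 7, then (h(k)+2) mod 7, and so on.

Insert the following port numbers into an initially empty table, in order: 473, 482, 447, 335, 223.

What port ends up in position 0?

447

Insert 473: h=4, slot 4 empty -> index 4.
Insert 482: h=6, slot 6 empty -> index 6.
Insert 447: h=6, slot 6 occupied -> index 0.
Insert 335: h=6, slots 6,0 occupied -> index 1.
Insert 223: h=6, slots 6,0,1 occupied -> index 2.
Table: [447, 335, 223, ∅, 473, ∅, 482]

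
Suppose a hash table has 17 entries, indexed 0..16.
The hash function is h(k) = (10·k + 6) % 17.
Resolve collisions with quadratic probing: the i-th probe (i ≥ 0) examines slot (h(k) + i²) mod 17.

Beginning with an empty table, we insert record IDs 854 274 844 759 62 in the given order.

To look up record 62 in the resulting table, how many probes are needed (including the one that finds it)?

854: h=12 => slot 12
274: h=9 => slot 9
844: h=14 => slot 14
759: h=14, probe 14,15 => slot 15
62: h=14, probe 14,15,1 => slot 1
Table: [∅, 62, ∅, ∅, ∅, ∅, ∅, ∅, ∅, 274, ∅, ∅, 854, ∅, 844, 759, ∅]
Lookup 62: h=14, probe 14,15,1 → found at 1.

3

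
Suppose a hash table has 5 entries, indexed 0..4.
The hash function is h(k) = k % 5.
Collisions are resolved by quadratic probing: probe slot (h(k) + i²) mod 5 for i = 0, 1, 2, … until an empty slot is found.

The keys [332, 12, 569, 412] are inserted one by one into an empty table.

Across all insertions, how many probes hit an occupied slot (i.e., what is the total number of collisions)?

332: h=2 → slot 2
12: h=2, probe 2,3 → slot 3
569: h=4 → slot 4
412: h=2, probe 2,3,1 → slot 1
Table: [—, 412, 332, 12, 569]

3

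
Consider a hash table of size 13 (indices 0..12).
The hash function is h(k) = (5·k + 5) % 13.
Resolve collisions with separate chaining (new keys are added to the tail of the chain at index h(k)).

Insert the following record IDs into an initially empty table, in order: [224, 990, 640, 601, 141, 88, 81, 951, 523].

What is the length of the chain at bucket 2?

Insert 224: h=7, bucket 7 empty → new chain.
Insert 990: h=2, bucket 2 empty → new chain.
Insert 640: h=7, bucket 7 nonempty → append to chain.
Insert 601: h=7, bucket 7 nonempty → append to chain.
Insert 141: h=8, bucket 8 empty → new chain.
Insert 88: h=3, bucket 3 empty → new chain.
Insert 81: h=7, bucket 7 nonempty → append to chain.
Insert 951: h=2, bucket 2 nonempty → append to chain.
Insert 523: h=7, bucket 7 nonempty → append to chain.
Final buckets:
0: -
1: -
2: 990 -> 951
3: 88
4: -
5: -
6: -
7: 224 -> 640 -> 601 -> 81 -> 523
8: 141
9: -
10: -
11: -
12: -

2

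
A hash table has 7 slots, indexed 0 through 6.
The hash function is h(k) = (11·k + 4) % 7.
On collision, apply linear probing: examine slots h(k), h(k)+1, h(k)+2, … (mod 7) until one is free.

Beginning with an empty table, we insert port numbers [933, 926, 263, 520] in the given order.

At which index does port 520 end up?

933: h=5 => slot 5
926: h=5, probe 5,6 => slot 6
263: h=6, probe 6,0 => slot 0
520: h=5, probe 5,6,0,1 => slot 1
Table: [263, 520, ., ., ., 933, 926]

1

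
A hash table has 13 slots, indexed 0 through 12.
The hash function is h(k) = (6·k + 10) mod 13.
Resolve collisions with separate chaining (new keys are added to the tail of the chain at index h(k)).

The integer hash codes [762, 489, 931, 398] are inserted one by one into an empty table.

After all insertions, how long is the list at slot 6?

762 -> bucket 6
489 -> bucket 6 (collision)
931 -> bucket 6 (collision)
398 -> bucket 6 (collision)
Final buckets:
0: -
1: -
2: -
3: -
4: -
5: -
6: 762 -> 489 -> 931 -> 398
7: -
8: -
9: -
10: -
11: -
12: -

4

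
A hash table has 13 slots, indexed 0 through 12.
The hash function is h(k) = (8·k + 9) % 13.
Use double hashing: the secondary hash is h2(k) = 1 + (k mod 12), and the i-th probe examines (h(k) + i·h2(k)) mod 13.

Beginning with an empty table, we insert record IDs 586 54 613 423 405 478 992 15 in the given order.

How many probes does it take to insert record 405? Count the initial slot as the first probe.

586: h=4 → slot 4
54: h=12 → slot 12
613: h=12, h2=2, probe 12,1 → slot 1
423: h=0 → slot 0
405: h=12, h2=10, probe 12,9 → slot 9
478: h=11 → slot 11
992: h=2 → slot 2
15: h=12, h2=4, probe 12,3 → slot 3
Table: [423, 613, 992, 15, 586, ., ., ., ., 405, ., 478, 54]

2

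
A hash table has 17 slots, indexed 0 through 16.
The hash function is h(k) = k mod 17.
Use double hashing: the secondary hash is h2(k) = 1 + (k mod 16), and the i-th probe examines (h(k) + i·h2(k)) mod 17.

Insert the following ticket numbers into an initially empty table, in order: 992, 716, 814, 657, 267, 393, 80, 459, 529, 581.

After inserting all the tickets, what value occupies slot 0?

992: h=6 => slot 6
716: h=2 => slot 2
814: h=15 => slot 15
657: h=11 => slot 11
267: h=12 => slot 12
393: h=2, h2=10, probe 2,12,5 => slot 5
80: h=12, h2=1, probe 12,13 => slot 13
459: h=0 => slot 0
529: h=2, h2=2, probe 2,4 => slot 4
581: h=3 => slot 3
Table: [459, ∅, 716, 581, 529, 393, 992, ∅, ∅, ∅, ∅, 657, 267, 80, ∅, 814, ∅]

459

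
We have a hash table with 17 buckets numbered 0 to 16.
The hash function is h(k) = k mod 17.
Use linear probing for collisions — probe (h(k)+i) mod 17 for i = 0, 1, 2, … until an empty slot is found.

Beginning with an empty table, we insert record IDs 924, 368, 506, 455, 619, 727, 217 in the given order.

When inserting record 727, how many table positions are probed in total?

924: h=6 -> slot 6
368: h=11 -> slot 11
506: h=13 -> slot 13
455: h=13, probe 13,14 -> slot 14
619: h=7 -> slot 7
727: h=13, probe 13,14,15 -> slot 15
217: h=13, probe 13,14,15,16 -> slot 16
Table: [., ., ., ., ., ., 924, 619, ., ., ., 368, ., 506, 455, 727, 217]

3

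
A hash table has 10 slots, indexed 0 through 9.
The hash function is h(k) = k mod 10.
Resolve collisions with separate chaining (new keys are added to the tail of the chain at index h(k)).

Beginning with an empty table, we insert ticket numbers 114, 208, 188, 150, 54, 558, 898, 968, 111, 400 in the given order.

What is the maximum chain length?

114 -> bucket 4
208 -> bucket 8
188 -> bucket 8 (collision)
150 -> bucket 0
54 -> bucket 4 (collision)
558 -> bucket 8 (collision)
898 -> bucket 8 (collision)
968 -> bucket 8 (collision)
111 -> bucket 1
400 -> bucket 0 (collision)
Final buckets:
0: 150 -> 400
1: 111
2: ∅
3: ∅
4: 114 -> 54
5: ∅
6: ∅
7: ∅
8: 208 -> 188 -> 558 -> 898 -> 968
9: ∅

5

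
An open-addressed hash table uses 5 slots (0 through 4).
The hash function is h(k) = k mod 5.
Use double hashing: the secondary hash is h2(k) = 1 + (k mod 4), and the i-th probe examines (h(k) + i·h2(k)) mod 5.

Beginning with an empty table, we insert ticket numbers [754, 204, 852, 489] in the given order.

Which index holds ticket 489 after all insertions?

Insert 754: h=4, slot 4 empty -> index 4.
Insert 204: h=4, h2=1, slot 4 occupied -> index 0.
Insert 852: h=2, slot 2 empty -> index 2.
Insert 489: h=4, h2=2, slot 4 occupied -> index 1.
Table: [204, 489, 852, —, 754]

1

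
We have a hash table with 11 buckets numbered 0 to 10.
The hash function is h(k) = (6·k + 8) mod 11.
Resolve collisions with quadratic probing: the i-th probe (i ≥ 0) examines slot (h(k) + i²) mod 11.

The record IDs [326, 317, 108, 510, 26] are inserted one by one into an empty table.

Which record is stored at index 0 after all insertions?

26

326: h=6 => slot 6
317: h=7 => slot 7
108: h=7, probe 7,8 => slot 8
510: h=10 => slot 10
26: h=10, probe 10,0 => slot 0
Table: [26, ., ., ., ., ., 326, 317, 108, ., 510]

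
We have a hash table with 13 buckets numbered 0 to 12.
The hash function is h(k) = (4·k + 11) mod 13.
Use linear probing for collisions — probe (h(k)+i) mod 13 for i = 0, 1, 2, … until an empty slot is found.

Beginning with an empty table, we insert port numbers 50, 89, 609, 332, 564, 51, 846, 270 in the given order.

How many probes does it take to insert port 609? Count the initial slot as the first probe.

3

Insert 50: h=3, slot 3 empty => index 3.
Insert 89: h=3, slot 3 occupied => index 4.
Insert 609: h=3, slots 3,4 occupied => index 5.
Insert 332: h=0, slot 0 empty => index 0.
Insert 564: h=5, slot 5 occupied => index 6.
Insert 51: h=7, slot 7 empty => index 7.
Insert 846: h=2, slot 2 empty => index 2.
Insert 270: h=12, slot 12 empty => index 12.
Table: [332, ∅, 846, 50, 89, 609, 564, 51, ∅, ∅, ∅, ∅, 270]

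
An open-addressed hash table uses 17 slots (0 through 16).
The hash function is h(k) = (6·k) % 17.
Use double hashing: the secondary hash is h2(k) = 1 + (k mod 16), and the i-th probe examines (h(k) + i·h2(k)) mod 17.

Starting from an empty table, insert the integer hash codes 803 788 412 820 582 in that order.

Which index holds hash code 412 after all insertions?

Insert 803: h=7, slot 7 empty => index 7.
Insert 788: h=2, slot 2 empty => index 2.
Insert 412: h=7, h2=13, slot 7 occupied => index 3.
Insert 820: h=7, h2=5, slot 7 occupied => index 12.
Insert 582: h=7, h2=7, slot 7 occupied => index 14.
Table: [∅, ∅, 788, 412, ∅, ∅, ∅, 803, ∅, ∅, ∅, ∅, 820, ∅, 582, ∅, ∅]

3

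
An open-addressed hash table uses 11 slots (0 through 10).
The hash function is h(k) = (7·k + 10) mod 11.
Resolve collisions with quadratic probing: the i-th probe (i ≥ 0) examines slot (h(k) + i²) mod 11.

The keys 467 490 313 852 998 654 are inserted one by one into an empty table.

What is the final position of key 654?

10

467 hashes to 1; slot 1 is free → place at 1.
490 hashes to 8; slot 8 is free → place at 8.
313 hashes to 1; 1 taken → place at 2.
852 hashes to 1; 1,2 taken → place at 5.
998 hashes to 0; slot 0 is free → place at 0.
654 hashes to 1; 1,2,5 taken → place at 10.
Table: [998, 467, 313, _, _, 852, _, _, 490, _, 654]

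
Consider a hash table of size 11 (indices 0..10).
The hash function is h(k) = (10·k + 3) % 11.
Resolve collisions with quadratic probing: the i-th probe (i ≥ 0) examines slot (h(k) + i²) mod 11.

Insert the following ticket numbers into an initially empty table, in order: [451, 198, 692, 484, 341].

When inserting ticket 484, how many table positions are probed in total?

Insert 451: h=3, slot 3 empty → index 3.
Insert 198: h=3, slot 3 occupied → index 4.
Insert 692: h=4, slot 4 occupied → index 5.
Insert 484: h=3, slots 3,4 occupied → index 7.
Insert 341: h=3, slots 3,4,7 occupied → index 1.
Table: [—, 341, —, 451, 198, 692, —, 484, —, —, —]

3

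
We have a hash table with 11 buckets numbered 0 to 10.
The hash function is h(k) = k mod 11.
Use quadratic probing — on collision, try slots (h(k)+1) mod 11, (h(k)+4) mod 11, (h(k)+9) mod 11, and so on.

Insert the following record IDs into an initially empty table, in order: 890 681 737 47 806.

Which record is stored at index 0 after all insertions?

890: h=10 => slot 10
681: h=10, probe 10,0 => slot 0
737: h=0, probe 0,1 => slot 1
47: h=3 => slot 3
806: h=3, probe 3,4 => slot 4
Table: [681, 737, ∅, 47, 806, ∅, ∅, ∅, ∅, ∅, 890]

681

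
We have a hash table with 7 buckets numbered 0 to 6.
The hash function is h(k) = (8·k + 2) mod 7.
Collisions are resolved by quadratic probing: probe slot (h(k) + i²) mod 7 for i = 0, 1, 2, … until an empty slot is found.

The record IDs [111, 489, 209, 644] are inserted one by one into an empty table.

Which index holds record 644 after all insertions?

3

111 hashes to 1; slot 1 is free => place at 1.
489 hashes to 1; 1 taken => place at 2.
209 hashes to 1; 1,2 taken => place at 5.
644 hashes to 2; 2 taken => place at 3.
Table: [∅, 111, 489, 644, ∅, 209, ∅]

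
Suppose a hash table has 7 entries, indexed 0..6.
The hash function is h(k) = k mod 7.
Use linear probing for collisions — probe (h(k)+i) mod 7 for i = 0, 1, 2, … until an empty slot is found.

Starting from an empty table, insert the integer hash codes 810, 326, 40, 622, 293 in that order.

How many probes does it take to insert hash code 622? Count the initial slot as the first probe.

810 hashes to 5; slot 5 is free → place at 5.
326 hashes to 4; slot 4 is free → place at 4.
40 hashes to 5; 5 taken → place at 6.
622 hashes to 6; 6 taken → place at 0.
293 hashes to 6; 6,0 taken → place at 1.
Table: [622, 293, ., ., 326, 810, 40]

2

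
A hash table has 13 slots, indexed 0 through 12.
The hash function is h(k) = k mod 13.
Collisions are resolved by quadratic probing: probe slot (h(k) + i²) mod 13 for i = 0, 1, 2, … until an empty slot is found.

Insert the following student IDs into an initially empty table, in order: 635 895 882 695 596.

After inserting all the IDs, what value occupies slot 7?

Insert 635: h=11, slot 11 empty → index 11.
Insert 895: h=11, slot 11 occupied → index 12.
Insert 882: h=11, slots 11,12 occupied → index 2.
Insert 695: h=6, slot 6 empty → index 6.
Insert 596: h=11, slots 11,12,2 occupied → index 7.
Table: [—, —, 882, —, —, —, 695, 596, —, —, —, 635, 895]

596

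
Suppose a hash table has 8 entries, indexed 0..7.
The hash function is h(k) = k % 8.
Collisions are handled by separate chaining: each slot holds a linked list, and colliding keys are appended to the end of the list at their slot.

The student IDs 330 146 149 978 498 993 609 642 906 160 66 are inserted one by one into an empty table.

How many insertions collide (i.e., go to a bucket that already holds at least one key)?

330 → bucket 2
146 → bucket 2 (collision)
149 → bucket 5
978 → bucket 2 (collision)
498 → bucket 2 (collision)
993 → bucket 1
609 → bucket 1 (collision)
642 → bucket 2 (collision)
906 → bucket 2 (collision)
160 → bucket 0
66 → bucket 2 (collision)
Final buckets:
0: 160
1: 993 -> 609
2: 330 -> 146 -> 978 -> 498 -> 642 -> 906 -> 66
3: _
4: _
5: 149
6: _
7: _

7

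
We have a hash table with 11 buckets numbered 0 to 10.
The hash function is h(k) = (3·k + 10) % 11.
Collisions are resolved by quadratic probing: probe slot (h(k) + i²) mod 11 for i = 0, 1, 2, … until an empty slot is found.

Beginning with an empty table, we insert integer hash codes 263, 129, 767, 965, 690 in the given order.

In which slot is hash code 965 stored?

263 hashes to 7; slot 7 is free → place at 7.
129 hashes to 1; slot 1 is free → place at 1.
767 hashes to 1; 1 taken → place at 2.
965 hashes to 1; 1,2 taken → place at 5.
690 hashes to 1; 1,2,5 taken → place at 10.
Table: [_, 129, 767, _, _, 965, _, 263, _, _, 690]

5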